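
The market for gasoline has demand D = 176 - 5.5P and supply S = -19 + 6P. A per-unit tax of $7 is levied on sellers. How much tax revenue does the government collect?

Pre-tax equilibrium: P* = 390/23, Q* = 1903/23.
Tax on sellers shifts supply to S = -19 + 6(P − 7) = -61 + 6P.
176 - 5.5P = -61 + 6P gives buyer price Pb = 474/23; sellers receive Ps = 474/23 − 7 = 313/23.
New quantity: Q = 176 − 5.5(474/23) = 1441/23.
Revenue = 7 × 1441/23 = 10087/23.

Tax revenue = 10087/23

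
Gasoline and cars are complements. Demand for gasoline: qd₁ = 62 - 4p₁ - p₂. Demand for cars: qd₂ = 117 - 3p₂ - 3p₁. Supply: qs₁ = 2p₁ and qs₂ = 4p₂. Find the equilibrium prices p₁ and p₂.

p₁ = 317/39, p₂ = 172/13

Market 1: 62 - 4p₁ - p₂ = 2p₁ → 6p₁ + p₂ = 62.
Market 2: 7p₂ + 3p₁ = 117.
Eliminating p₂: 7×(1) − 1×(2) gives 39p₁ = 317, so p₁ = 317/39.
Back-substitute into (2): p₂ = (117 − 3×317/39) / 7 = 172/13.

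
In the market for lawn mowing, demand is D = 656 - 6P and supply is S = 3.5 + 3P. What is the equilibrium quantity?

Q* = 221

Set D = S: 656 - 6P = 3.5 + 3P.
652.5 = 9P, so P* = 72.5.
Q* = 656 − 6(72.5) = 221.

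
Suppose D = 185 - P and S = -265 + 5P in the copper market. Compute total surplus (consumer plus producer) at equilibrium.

Total surplus = 7260

Equilibrium: 185 - P = -265 + 5P gives P* = 75, Q* = 110.
Demand choke price: P = 185; supply starts at P = 53.
CS = ½(185 − 75)(110) = 6050; PS = ½(75 − 53)(110) = 1210.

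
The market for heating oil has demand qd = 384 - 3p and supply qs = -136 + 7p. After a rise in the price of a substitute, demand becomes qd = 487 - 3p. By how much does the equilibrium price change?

Original equilibrium: p* = 52, q* = 228.
New equilibrium: 487 - 3p = -136 + 7p, so 623 = 10p and p' = 62.3; q' = 487 − 3(62.3) = 300.1.
Change in price: 62.3 − 52 = 10.3.

Δp = 10.3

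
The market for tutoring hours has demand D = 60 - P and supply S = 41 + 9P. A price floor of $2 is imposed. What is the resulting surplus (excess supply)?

Equilibrium price would be P* = 1.9, so the floor at 2 binds.
At P = 2: D = 58, S = 59.
Surplus = 59 − 58 = 1.

Surplus = 1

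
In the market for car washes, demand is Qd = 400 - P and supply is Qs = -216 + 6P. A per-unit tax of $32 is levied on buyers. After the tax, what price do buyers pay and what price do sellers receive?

Pre-tax equilibrium: P* = 88, Q* = 312.
Tax on buyers shifts demand to Qd = 400 − 1(P + 32) = 368 - P.
368 - P = -216 + 6P gives seller price Ps = 584/7; buyers pay Pb = 584/7 + 32 = 808/7.
New quantity: Q = 400 − 1(808/7) = 1992/7.

Buyers pay 808/7, sellers receive 584/7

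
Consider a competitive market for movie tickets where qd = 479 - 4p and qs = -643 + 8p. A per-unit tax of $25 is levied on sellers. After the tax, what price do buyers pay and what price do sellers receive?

Buyers pay 661/6, sellers receive 511/6

Pre-tax equilibrium: p* = 93.5, q* = 105.
Tax on sellers shifts supply to qs = -643 + 8(p − 25) = -843 + 8p.
479 - 4p = -843 + 8p gives buyer price pb = 661/6; sellers receive ps = 661/6 − 25 = 511/6.
New quantity: q = 479 − 4(661/6) = 115/3.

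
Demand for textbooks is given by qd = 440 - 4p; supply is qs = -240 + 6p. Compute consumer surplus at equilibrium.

Consumer surplus = 3528

Equilibrium: 440 - 4p = -240 + 6p gives p* = 68, q* = 168.
Demand choke price (qd = 0): p = 110.
CS = ½(110 − 68)(168) = 3528.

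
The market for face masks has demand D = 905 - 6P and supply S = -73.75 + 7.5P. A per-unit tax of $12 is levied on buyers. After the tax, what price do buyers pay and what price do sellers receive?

Pre-tax equilibrium: P* = 72.5, Q* = 470.
Tax on buyers shifts demand to D = 905 − 6(P + 12) = 833 - 6P.
833 - 6P = -73.75 + 7.5P gives seller price Ps = 403/6; buyers pay Pb = 403/6 + 12 = 475/6.
New quantity: Q = 905 − 6(475/6) = 430.

Buyers pay 475/6, sellers receive 403/6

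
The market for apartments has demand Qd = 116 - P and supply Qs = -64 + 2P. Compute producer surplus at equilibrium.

Equilibrium: 116 - P = -64 + 2P gives P* = 60, Q* = 56.
Supply starts at P = 32 (where Qs = 0).
PS = ½(60 − 32)(56) = 784.

Producer surplus = 784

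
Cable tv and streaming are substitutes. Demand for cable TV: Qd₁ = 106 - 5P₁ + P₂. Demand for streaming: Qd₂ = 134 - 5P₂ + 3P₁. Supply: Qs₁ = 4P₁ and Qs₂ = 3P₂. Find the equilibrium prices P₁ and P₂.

P₁ = 982/69, P₂ = 508/23

Market 1: 106 - 5P₁ + P₂ = 4P₁ → 9P₁ - P₂ = 106.
Market 2: 8P₂ - 3P₁ = 134.
Eliminating P₂: 8×(1) + 1×(2) gives 69P₁ = 982, so P₁ = 982/69.
Back-substitute into (2): P₂ = (134 + 3×982/69) / 8 = 508/23.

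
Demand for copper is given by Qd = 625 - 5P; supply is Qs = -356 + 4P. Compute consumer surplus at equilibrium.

Equilibrium: 625 - 5P = -356 + 4P gives P* = 109, Q* = 80.
Demand choke price (Qd = 0): P = 125.
CS = ½(125 − 109)(80) = 640.

Consumer surplus = 640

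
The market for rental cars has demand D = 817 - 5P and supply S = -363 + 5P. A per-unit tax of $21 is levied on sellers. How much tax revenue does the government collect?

Tax revenue = 3664.5

Pre-tax equilibrium: P* = 118, Q* = 227.
Tax on sellers shifts supply to S = -363 + 5(P − 21) = -468 + 5P.
817 - 5P = -468 + 5P gives buyer price Pb = 128.5; sellers receive Ps = 128.5 − 21 = 107.5.
New quantity: Q = 817 − 5(128.5) = 174.5.
Revenue = 21 × 174.5 = 3664.5.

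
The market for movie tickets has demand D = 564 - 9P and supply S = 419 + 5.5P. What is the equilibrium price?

Set D = S: 564 - 9P = 419 + 5.5P.
145 = 14.5P, so P* = 10.
Q* = 564 − 9(10) = 474.

P* = 10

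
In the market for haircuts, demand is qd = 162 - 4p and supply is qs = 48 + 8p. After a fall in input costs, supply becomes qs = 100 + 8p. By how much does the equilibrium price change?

Original equilibrium: p* = 9.5, q* = 124.
New equilibrium: 162 - 4p = 100 + 8p, so 62 = 12p and p' = 31/6; q' = 162 − 4(31/6) = 424/3.
Change in price: 31/6 − 9.5 = -13/3.

Δp = -13/3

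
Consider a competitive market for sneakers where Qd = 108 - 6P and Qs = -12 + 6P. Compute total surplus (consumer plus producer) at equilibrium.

Total surplus = 384

Equilibrium: 108 - 6P = -12 + 6P gives P* = 10, Q* = 48.
Demand choke price: P = 18; supply starts at P = 2.
CS = ½(18 − 10)(48) = 192; PS = ½(10 − 2)(48) = 192.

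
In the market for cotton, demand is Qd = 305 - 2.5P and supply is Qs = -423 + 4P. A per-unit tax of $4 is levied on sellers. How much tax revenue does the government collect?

Tax revenue = 980/13

Pre-tax equilibrium: P* = 112, Q* = 25.
Tax on sellers shifts supply to Qs = -423 + 4(P − 4) = -439 + 4P.
305 - 2.5P = -439 + 4P gives buyer price Pb = 1488/13; sellers receive Ps = 1488/13 − 4 = 1436/13.
New quantity: Q = 305 − 2.5(1488/13) = 245/13.
Revenue = 4 × 245/13 = 980/13.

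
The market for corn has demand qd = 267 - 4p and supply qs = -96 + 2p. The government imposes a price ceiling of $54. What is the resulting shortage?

Shortage = 39

Equilibrium price would be p* = 60.5, so the ceiling at 54 binds.
At p = 54: qd = 267 − 4(54) = 51, qs = -96 + 2(54) = 12.
Shortage = 51 − 12 = 39.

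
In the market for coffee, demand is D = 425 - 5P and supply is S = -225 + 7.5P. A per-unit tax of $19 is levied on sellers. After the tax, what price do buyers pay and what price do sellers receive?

Pre-tax equilibrium: P* = 52, Q* = 165.
Tax on sellers shifts supply to S = -225 + 7.5(P − 19) = -367.5 + 7.5P.
425 - 5P = -367.5 + 7.5P gives buyer price Pb = 63.4; sellers receive Ps = 63.4 − 19 = 44.4.
New quantity: Q = 425 − 5(63.4) = 108.

Buyers pay $63.4, sellers receive $44.4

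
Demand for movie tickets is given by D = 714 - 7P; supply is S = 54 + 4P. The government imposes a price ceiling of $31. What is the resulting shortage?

Shortage = 319

Equilibrium price would be P* = 60, so the ceiling at 31 binds.
At P = 31: D = 714 − 7(31) = 497, S = 54 + 4(31) = 178.
Shortage = 497 − 178 = 319.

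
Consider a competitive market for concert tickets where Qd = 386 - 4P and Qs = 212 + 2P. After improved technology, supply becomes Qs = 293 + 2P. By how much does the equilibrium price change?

ΔP = -13.5

Original equilibrium: P* = 29, Q* = 270.
New equilibrium: 386 - 4P = 293 + 2P, so 93 = 6P and P' = 15.5; Q' = 386 − 4(15.5) = 324.
Change in price: 15.5 − 29 = -13.5.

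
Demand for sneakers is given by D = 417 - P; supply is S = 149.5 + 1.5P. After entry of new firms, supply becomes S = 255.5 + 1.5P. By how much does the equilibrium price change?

ΔP = -42.4

Original equilibrium: P* = 107, Q* = 310.
New equilibrium: 417 - P = 255.5 + 1.5P, so 161.5 = 2.5P and P' = 64.6; Q' = 417 − 1(64.6) = 352.4.
Change in price: 64.6 − 107 = -42.4.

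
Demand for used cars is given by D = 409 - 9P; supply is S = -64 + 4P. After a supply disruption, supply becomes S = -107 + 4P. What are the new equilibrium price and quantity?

P' = 516/13, Q' = 673/13

Original equilibrium: P* = 473/13, Q* = 1060/13.
New equilibrium: 409 - 9P = -107 + 4P, so 516 = 13P and P' = 516/13; Q' = 409 − 9(516/13) = 673/13.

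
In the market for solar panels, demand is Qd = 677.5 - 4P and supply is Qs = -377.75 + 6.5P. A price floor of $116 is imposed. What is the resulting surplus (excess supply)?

Equilibrium price would be P* = 100.5, so the floor at 116 binds.
At P = 116: Qd = 213.5, Qs = 376.25.
Surplus = 376.25 − 213.5 = 162.75.

Surplus = 162.75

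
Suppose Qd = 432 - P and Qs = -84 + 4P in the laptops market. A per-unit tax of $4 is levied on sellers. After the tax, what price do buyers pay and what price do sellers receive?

Pre-tax equilibrium: P* = 103.2, Q* = 328.8.
Tax on sellers shifts supply to Qs = -84 + 4(P − 4) = -100 + 4P.
432 - P = -100 + 4P gives buyer price Pb = 106.4; sellers receive Ps = 106.4 − 4 = 102.4.
New quantity: Q = 432 − 1(106.4) = 325.6.

Buyers pay $106.4, sellers receive $102.4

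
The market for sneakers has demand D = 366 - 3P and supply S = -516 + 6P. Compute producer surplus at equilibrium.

Producer surplus = 432

Equilibrium: 366 - 3P = -516 + 6P gives P* = 98, Q* = 72.
Supply starts at P = 86 (where S = 0).
PS = ½(98 − 86)(72) = 432.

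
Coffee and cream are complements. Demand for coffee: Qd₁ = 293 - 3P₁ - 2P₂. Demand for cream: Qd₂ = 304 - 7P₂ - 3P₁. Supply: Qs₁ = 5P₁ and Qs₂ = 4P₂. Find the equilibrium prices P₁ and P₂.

Market 1: 293 - 3P₁ - 2P₂ = 5P₁ → 8P₁ + 2P₂ = 293.
Market 2: 11P₂ + 3P₁ = 304.
Eliminating P₂: 11×(1) − 2×(2) gives 82P₁ = 2615, so P₁ = 2615/82.
Back-substitute into (2): P₂ = (304 − 3×2615/82) / 11 = 1553/82.

P₁ = 2615/82, P₂ = 1553/82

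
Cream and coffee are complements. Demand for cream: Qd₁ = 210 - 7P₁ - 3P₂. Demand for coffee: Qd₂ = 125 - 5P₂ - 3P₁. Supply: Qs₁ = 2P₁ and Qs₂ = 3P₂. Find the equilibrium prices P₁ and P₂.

Market 1: 210 - 7P₁ - 3P₂ = 2P₁ → 9P₁ + 3P₂ = 210.
Market 2: 8P₂ + 3P₁ = 125.
Eliminating P₂: 8×(1) − 3×(2) gives 63P₁ = 1305, so P₁ = 145/7.
Back-substitute into (2): P₂ = (125 − 3×145/7) / 8 = 55/7.

P₁ = 145/7, P₂ = 55/7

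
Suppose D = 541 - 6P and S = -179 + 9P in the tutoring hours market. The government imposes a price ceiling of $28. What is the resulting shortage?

Shortage = 300

Equilibrium price would be P* = 48, so the ceiling at 28 binds.
At P = 28: D = 541 − 6(28) = 373, S = -179 + 9(28) = 73.
Shortage = 373 − 73 = 300.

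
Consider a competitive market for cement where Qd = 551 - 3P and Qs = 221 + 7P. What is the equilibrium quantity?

Set Qd = Qs: 551 - 3P = 221 + 7P.
330 = 10P, so P* = 33.
Q* = 551 − 3(33) = 452.

Q* = 452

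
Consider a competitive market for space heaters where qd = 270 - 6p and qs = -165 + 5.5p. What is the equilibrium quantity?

q* = 990/23

Set qd = qs: 270 - 6p = -165 + 5.5p.
435 = 11.5p, so p* = 870/23.
q* = 270 − 6(870/23) = 990/23.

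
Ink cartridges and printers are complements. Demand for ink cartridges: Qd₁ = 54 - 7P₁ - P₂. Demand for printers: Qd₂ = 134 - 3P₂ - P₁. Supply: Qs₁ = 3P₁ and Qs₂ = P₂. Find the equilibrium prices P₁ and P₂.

Market 1: 54 - 7P₁ - P₂ = 3P₁ → 10P₁ + P₂ = 54.
Market 2: 4P₂ + P₁ = 134.
Eliminating P₂: 4×(1) − 1×(2) gives 39P₁ = 82, so P₁ = 82/39.
Back-substitute into (2): P₂ = (134 − 1×82/39) / 4 = 1286/39.

P₁ = 82/39, P₂ = 1286/39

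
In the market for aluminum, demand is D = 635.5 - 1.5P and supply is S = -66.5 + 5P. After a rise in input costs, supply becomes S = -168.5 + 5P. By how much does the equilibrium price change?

ΔP = 204/13

Original equilibrium: P* = 108, Q* = 473.5.
New equilibrium: 635.5 - 1.5P = -168.5 + 5P, so 804 = 6.5P and P' = 1608/13; Q' = 635.5 − 1.5(1608/13) = 11699/26.
Change in price: 1608/13 − 108 = 204/13.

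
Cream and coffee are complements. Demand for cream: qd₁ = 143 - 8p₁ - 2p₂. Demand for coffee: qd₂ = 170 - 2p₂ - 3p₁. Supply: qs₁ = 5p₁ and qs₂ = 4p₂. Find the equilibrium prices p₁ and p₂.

Market 1: 143 - 8p₁ - 2p₂ = 5p₁ → 13p₁ + 2p₂ = 143.
Market 2: 6p₂ + 3p₁ = 170.
Eliminating p₂: 6×(1) − 2×(2) gives 72p₁ = 518, so p₁ = 259/36.
Back-substitute into (2): p₂ = (170 − 3×259/36) / 6 = 1781/72.

p₁ = 259/36, p₂ = 1781/72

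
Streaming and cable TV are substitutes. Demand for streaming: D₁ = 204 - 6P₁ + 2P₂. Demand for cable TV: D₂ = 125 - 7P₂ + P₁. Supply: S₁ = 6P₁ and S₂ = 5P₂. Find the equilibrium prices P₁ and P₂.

P₁ = 19, P₂ = 12

Market 1: 204 - 6P₁ + 2P₂ = 6P₁ → 12P₁ - 2P₂ = 204.
Market 2: 12P₂ - P₁ = 125.
Eliminating P₂: 12×(1) + 2×(2) gives 142P₁ = 2698, so P₁ = 19.
Back-substitute into (2): P₂ = (125 + 1×19) / 12 = 12.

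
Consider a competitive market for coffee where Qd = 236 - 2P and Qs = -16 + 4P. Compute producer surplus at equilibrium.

Producer surplus = 2888

Equilibrium: 236 - 2P = -16 + 4P gives P* = 42, Q* = 152.
Supply starts at P = 4 (where Qs = 0).
PS = ½(42 − 4)(152) = 2888.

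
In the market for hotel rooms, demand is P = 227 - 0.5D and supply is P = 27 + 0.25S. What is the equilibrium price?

Set the two price expressions equal: 227 - 0.5Q = 27 + 0.25Q.
200 = 0.75Q, so Q* = 800/3.
P* = 227 − (0.5)(800/3) = 281/3.

P* = 281/3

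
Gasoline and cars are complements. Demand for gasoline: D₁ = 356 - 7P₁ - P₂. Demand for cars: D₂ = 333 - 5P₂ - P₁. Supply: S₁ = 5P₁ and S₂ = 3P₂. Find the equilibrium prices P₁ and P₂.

P₁ = 503/19, P₂ = 728/19

Market 1: 356 - 7P₁ - P₂ = 5P₁ → 12P₁ + P₂ = 356.
Market 2: 8P₂ + P₁ = 333.
Eliminating P₂: 8×(1) − 1×(2) gives 95P₁ = 2515, so P₁ = 503/19.
Back-substitute into (2): P₂ = (333 − 1×503/19) / 8 = 728/19.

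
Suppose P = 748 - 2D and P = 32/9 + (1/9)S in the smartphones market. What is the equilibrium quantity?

Q* = 6700/19

Set the two price expressions equal: 748 - 2Q = 32/9 + (1/9)Q.
6700/9 = (19/9)Q, so Q* = 6700/19.
P* = 748 − (2)(6700/19) = 812/19.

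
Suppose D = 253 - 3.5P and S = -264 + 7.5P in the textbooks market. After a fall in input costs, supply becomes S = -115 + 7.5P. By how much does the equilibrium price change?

ΔP = -149/11

Original equilibrium: P* = 47, Q* = 88.5.
New equilibrium: 253 - 3.5P = -115 + 7.5P, so 368 = 11P and P' = 368/11; Q' = 253 − 3.5(368/11) = 1495/11.
Change in price: 368/11 − 47 = -149/11.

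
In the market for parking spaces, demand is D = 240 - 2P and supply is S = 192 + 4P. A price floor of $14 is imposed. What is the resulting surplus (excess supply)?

Surplus = 36

Equilibrium price would be P* = 8, so the floor at 14 binds.
At P = 14: D = 212, S = 248.
Surplus = 248 − 212 = 36.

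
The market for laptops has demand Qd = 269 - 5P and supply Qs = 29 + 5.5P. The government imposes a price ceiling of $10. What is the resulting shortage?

Equilibrium price would be P* = 160/7, so the ceiling at 10 binds.
At P = 10: Qd = 269 − 5(10) = 219, Qs = 29 + 5.5(10) = 84.
Shortage = 219 − 84 = 135.

Shortage = 135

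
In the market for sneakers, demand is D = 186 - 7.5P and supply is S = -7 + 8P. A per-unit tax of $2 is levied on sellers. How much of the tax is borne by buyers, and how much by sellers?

Buyers bear 32/31, sellers bear 30/31

Pre-tax equilibrium: P* = 386/31, Q* = 2871/31.
Tax on sellers shifts supply to S = -7 + 8(P − 2) = -23 + 8P.
186 - 7.5P = -23 + 8P gives buyer price Pb = 418/31; sellers receive Ps = 418/31 − 2 = 356/31.
New quantity: Q = 186 − 7.5(418/31) = 2631/31.
Buyer burden = 418/31 − 386/31 = 32/31; seller burden = 386/31 − 356/31 = 30/31.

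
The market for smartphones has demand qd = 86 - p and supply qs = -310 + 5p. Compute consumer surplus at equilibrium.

Equilibrium: 86 - p = -310 + 5p gives p* = 66, q* = 20.
Demand choke price (qd = 0): p = 86.
CS = ½(86 − 66)(20) = 200.

Consumer surplus = 200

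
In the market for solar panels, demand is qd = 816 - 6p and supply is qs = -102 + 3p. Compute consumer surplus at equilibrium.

Consumer surplus = 3468

Equilibrium: 816 - 6p = -102 + 3p gives p* = 102, q* = 204.
Demand choke price (qd = 0): p = 136.
CS = ½(136 − 102)(204) = 3468.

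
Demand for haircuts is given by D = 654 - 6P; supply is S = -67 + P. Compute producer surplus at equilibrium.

Producer surplus = 648

Equilibrium: 654 - 6P = -67 + P gives P* = 103, Q* = 36.
Supply starts at P = 67 (where S = 0).
PS = ½(103 − 67)(36) = 648.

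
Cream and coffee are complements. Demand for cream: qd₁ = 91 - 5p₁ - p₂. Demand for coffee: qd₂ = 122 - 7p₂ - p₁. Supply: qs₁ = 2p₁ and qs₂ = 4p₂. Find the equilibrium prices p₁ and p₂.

Market 1: 91 - 5p₁ - p₂ = 2p₁ → 7p₁ + p₂ = 91.
Market 2: 11p₂ + p₁ = 122.
Eliminating p₂: 11×(1) − 1×(2) gives 76p₁ = 879, so p₁ = 879/76.
Back-substitute into (2): p₂ = (122 − 1×879/76) / 11 = 763/76.

p₁ = 879/76, p₂ = 763/76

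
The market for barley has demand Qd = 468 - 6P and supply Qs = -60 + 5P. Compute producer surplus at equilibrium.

Producer surplus = 3240

Equilibrium: 468 - 6P = -60 + 5P gives P* = 48, Q* = 180.
Supply starts at P = 12 (where Qs = 0).
PS = ½(48 − 12)(180) = 3240.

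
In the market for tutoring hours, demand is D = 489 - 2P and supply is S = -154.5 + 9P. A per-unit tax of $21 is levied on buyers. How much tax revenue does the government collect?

Tax revenue = 77994/11

Pre-tax equilibrium: P* = 58.5, Q* = 372.
Tax on buyers shifts demand to D = 489 − 2(P + 21) = 447 - 2P.
447 - 2P = -154.5 + 9P gives seller price Ps = 1203/22; buyers pay Pb = 1203/22 + 21 = 1665/22.
New quantity: Q = 489 − 2(1665/22) = 3714/11.
Revenue = 21 × 3714/11 = 77994/11.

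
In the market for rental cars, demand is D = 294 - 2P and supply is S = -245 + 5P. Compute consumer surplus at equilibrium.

Consumer surplus = 4900

Equilibrium: 294 - 2P = -245 + 5P gives P* = 77, Q* = 140.
Demand choke price (D = 0): P = 147.
CS = ½(147 − 77)(140) = 4900.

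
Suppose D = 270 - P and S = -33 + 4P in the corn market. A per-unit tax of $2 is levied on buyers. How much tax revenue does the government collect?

Tax revenue = 415.6

Pre-tax equilibrium: P* = 60.6, Q* = 209.4.
Tax on buyers shifts demand to D = 270 − 1(P + 2) = 268 - P.
268 - P = -33 + 4P gives seller price Ps = 60.2; buyers pay Pb = 60.2 + 2 = 62.2.
New quantity: Q = 270 − 1(62.2) = 207.8.
Revenue = 2 × 207.8 = 415.6.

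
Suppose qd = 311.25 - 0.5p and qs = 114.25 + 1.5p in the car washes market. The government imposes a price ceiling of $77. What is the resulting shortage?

Equilibrium price would be p* = 98.5, so the ceiling at 77 binds.
At p = 77: qd = 311.25 − 0.5(77) = 272.75, qs = 114.25 + 1.5(77) = 229.75.
Shortage = 272.75 − 229.75 = 43.

Shortage = 43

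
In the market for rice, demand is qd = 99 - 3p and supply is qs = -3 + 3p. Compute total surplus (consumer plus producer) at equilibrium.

Total surplus = 768

Equilibrium: 99 - 3p = -3 + 3p gives p* = 17, q* = 48.
Demand choke price: p = 33; supply starts at p = 1.
CS = ½(33 − 17)(48) = 384; PS = ½(17 − 1)(48) = 384.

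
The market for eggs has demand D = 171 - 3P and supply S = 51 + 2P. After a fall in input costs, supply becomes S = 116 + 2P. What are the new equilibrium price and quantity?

P' = 11, Q' = 138

Original equilibrium: P* = 24, Q* = 99.
New equilibrium: 171 - 3P = 116 + 2P, so 55 = 5P and P' = 11; Q' = 171 − 3(11) = 138.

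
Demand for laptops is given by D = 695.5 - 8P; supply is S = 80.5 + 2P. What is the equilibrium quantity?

Q* = 203.5

Set D = S: 695.5 - 8P = 80.5 + 2P.
615 = 10P, so P* = 61.5.
Q* = 695.5 − 8(61.5) = 203.5.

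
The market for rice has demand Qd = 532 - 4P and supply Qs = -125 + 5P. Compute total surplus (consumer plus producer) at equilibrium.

Total surplus = 12960

Equilibrium: 532 - 4P = -125 + 5P gives P* = 73, Q* = 240.
Demand choke price: P = 133; supply starts at P = 25.
CS = ½(133 − 73)(240) = 7200; PS = ½(73 − 25)(240) = 5760.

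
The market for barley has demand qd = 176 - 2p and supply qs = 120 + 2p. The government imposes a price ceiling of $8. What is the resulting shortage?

Shortage = 24

Equilibrium price would be p* = 14, so the ceiling at 8 binds.
At p = 8: qd = 176 − 2(8) = 160, qs = 120 + 2(8) = 136.
Shortage = 160 − 136 = 24.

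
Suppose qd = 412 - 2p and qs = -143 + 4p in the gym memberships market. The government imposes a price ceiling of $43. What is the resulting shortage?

Shortage = 297

Equilibrium price would be p* = 92.5, so the ceiling at 43 binds.
At p = 43: qd = 412 − 2(43) = 326, qs = -143 + 4(43) = 29.
Shortage = 326 − 29 = 297.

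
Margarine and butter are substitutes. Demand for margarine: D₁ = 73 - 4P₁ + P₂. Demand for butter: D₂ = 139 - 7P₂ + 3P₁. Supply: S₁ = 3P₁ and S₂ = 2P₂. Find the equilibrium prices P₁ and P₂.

P₁ = 199/15, P₂ = 298/15

Market 1: 73 - 4P₁ + P₂ = 3P₁ → 7P₁ - P₂ = 73.
Market 2: 9P₂ - 3P₁ = 139.
Eliminating P₂: 9×(1) + 1×(2) gives 60P₁ = 796, so P₁ = 199/15.
Back-substitute into (2): P₂ = (139 + 3×199/15) / 9 = 298/15.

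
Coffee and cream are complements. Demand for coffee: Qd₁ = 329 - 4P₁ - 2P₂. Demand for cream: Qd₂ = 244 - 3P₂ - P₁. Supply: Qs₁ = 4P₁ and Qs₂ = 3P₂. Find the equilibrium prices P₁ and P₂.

Market 1: 329 - 4P₁ - 2P₂ = 4P₁ → 8P₁ + 2P₂ = 329.
Market 2: 6P₂ + P₁ = 244.
Eliminating P₂: 6×(1) − 2×(2) gives 46P₁ = 1486, so P₁ = 743/23.
Back-substitute into (2): P₂ = (244 − 1×743/23) / 6 = 1623/46.

P₁ = 743/23, P₂ = 1623/46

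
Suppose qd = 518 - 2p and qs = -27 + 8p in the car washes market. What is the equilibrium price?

Set qd = qs: 518 - 2p = -27 + 8p.
545 = 10p, so p* = 54.5.
q* = 518 − 2(54.5) = 409.

p* = 54.5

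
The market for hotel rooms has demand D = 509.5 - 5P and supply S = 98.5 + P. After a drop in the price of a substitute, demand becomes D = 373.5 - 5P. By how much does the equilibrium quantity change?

Original equilibrium: P* = 68.5, Q* = 167.
New equilibrium: 373.5 - 5P = 98.5 + P, so 275 = 6P and P' = 275/6; Q' = 373.5 − 5(275/6) = 433/3.
Change in quantity: 433/3 − 167 = -68/3.

ΔQ = -68/3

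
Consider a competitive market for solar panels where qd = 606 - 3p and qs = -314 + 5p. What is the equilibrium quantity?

q* = 261

Set qd = qs: 606 - 3p = -314 + 5p.
920 = 8p, so p* = 115.
q* = 606 − 3(115) = 261.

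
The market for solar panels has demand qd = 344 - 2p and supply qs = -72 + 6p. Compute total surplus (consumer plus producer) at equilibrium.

Equilibrium: 344 - 2p = -72 + 6p gives p* = 52, q* = 240.
Demand choke price: p = 172; supply starts at p = 12.
CS = ½(172 − 52)(240) = 14400; PS = ½(52 − 12)(240) = 4800.

Total surplus = 19200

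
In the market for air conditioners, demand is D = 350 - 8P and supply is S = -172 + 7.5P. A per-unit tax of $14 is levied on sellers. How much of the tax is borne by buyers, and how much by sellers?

Buyers bear 210/31, sellers bear 224/31

Pre-tax equilibrium: P* = 1044/31, Q* = 2498/31.
Tax on sellers shifts supply to S = -172 + 7.5(P − 14) = -277 + 7.5P.
350 - 8P = -277 + 7.5P gives buyer price Pb = 1254/31; sellers receive Ps = 1254/31 − 14 = 820/31.
New quantity: Q = 350 − 8(1254/31) = 818/31.
Buyer burden = 1254/31 − 1044/31 = 210/31; seller burden = 1044/31 − 820/31 = 224/31.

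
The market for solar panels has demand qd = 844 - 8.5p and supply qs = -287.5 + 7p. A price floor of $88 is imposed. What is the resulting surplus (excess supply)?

Surplus = 232.5

Equilibrium price would be p* = 73, so the floor at 88 binds.
At p = 88: qd = 96, qs = 328.5.
Surplus = 328.5 − 96 = 232.5.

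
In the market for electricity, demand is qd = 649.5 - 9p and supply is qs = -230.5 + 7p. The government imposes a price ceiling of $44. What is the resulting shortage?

Shortage = 176

Equilibrium price would be p* = 55, so the ceiling at 44 binds.
At p = 44: qd = 649.5 − 9(44) = 253.5, qs = -230.5 + 7(44) = 77.5.
Shortage = 253.5 − 77.5 = 176.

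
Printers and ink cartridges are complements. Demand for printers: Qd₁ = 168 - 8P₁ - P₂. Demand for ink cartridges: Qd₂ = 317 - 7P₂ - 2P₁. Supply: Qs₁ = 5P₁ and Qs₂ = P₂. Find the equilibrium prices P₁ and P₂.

Market 1: 168 - 8P₁ - P₂ = 5P₁ → 13P₁ + P₂ = 168.
Market 2: 8P₂ + 2P₁ = 317.
Eliminating P₂: 8×(1) − 1×(2) gives 102P₁ = 1027, so P₁ = 1027/102.
Back-substitute into (2): P₂ = (317 − 2×1027/102) / 8 = 3785/102.

P₁ = 1027/102, P₂ = 3785/102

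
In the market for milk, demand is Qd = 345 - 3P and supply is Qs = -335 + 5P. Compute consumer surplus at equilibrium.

Equilibrium: 345 - 3P = -335 + 5P gives P* = 85, Q* = 90.
Demand choke price (Qd = 0): P = 115.
CS = ½(115 − 85)(90) = 1350.

Consumer surplus = 1350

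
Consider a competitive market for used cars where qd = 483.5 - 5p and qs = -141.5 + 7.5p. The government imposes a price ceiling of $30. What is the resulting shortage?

Shortage = 250

Equilibrium price would be p* = 50, so the ceiling at 30 binds.
At p = 30: qd = 483.5 − 5(30) = 333.5, qs = -141.5 + 7.5(30) = 83.5.
Shortage = 333.5 − 83.5 = 250.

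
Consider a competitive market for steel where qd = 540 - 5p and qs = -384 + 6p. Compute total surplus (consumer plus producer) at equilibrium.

Total surplus = 2640

Equilibrium: 540 - 5p = -384 + 6p gives p* = 84, q* = 120.
Demand choke price: p = 108; supply starts at p = 64.
CS = ½(108 − 84)(120) = 1440; PS = ½(84 − 64)(120) = 1200.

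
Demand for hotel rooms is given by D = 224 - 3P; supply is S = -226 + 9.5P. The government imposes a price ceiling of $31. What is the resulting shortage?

Equilibrium price would be P* = 36, so the ceiling at 31 binds.
At P = 31: D = 224 − 3(31) = 131, S = -226 + 9.5(31) = 68.5.
Shortage = 131 − 68.5 = 62.5.

Shortage = 62.5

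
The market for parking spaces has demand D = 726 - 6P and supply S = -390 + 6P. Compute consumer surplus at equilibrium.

Consumer surplus = 2352

Equilibrium: 726 - 6P = -390 + 6P gives P* = 93, Q* = 168.
Demand choke price (D = 0): P = 121.
CS = ½(121 − 93)(168) = 2352.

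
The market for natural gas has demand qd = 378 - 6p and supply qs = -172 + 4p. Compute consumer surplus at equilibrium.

Consumer surplus = 192

Equilibrium: 378 - 6p = -172 + 4p gives p* = 55, q* = 48.
Demand choke price (qd = 0): p = 63.
CS = ½(63 − 55)(48) = 192.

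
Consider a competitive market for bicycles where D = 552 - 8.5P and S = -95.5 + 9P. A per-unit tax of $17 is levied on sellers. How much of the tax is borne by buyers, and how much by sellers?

Buyers bear 306/35, sellers bear 289/35

Pre-tax equilibrium: P* = 37, Q* = 237.5.
Tax on sellers shifts supply to S = -95.5 + 9(P − 17) = -248.5 + 9P.
552 - 8.5P = -248.5 + 9P gives buyer price Pb = 1601/35; sellers receive Ps = 1601/35 − 17 = 1006/35.
New quantity: Q = 552 − 8.5(1601/35) = 11423/70.
Buyer burden = 1601/35 − 37 = 306/35; seller burden = 37 − 1006/35 = 289/35.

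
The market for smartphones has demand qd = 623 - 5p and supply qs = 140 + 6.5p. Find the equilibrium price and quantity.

Set qd = qs: 623 - 5p = 140 + 6.5p.
483 = 11.5p, so p* = 42.
q* = 623 − 5(42) = 413.

p* = 42, q* = 413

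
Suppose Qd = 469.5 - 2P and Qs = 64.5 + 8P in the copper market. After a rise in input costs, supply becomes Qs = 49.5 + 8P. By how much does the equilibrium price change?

ΔP = 1.5

Original equilibrium: P* = 40.5, Q* = 388.5.
New equilibrium: 469.5 - 2P = 49.5 + 8P, so 420 = 10P and P' = 42; Q' = 469.5 − 2(42) = 385.5.
Change in price: 42 − 40.5 = 1.5.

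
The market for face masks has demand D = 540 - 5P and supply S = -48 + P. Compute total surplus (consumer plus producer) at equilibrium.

Total surplus = 1500

Equilibrium: 540 - 5P = -48 + P gives P* = 98, Q* = 50.
Demand choke price: P = 108; supply starts at P = 48.
CS = ½(108 − 98)(50) = 250; PS = ½(98 − 48)(50) = 1250.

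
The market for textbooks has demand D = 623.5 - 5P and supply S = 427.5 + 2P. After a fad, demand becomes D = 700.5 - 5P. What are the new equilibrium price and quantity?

Original equilibrium: P* = 28, Q* = 483.5.
New equilibrium: 700.5 - 5P = 427.5 + 2P, so 273 = 7P and P' = 39; Q' = 700.5 − 5(39) = 505.5.

P' = 39, Q' = 505.5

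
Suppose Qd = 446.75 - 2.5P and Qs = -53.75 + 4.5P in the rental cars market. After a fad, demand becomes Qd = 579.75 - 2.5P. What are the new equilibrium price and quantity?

Original equilibrium: P* = 71.5, Q* = 268.
New equilibrium: 579.75 - 2.5P = -53.75 + 4.5P, so 633.5 = 7P and P' = 90.5; Q' = 579.75 − 2.5(90.5) = 353.5.

P' = 90.5, Q' = 353.5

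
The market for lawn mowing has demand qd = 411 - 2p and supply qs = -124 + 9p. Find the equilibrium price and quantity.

p* = 535/11, q* = 3451/11

Set qd = qs: 411 - 2p = -124 + 9p.
535 = 11p, so p* = 535/11.
q* = 411 − 2(535/11) = 3451/11.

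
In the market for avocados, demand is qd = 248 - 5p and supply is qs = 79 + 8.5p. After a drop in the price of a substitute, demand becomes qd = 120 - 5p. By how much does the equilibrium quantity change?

Δq = -2176/27

Original equilibrium: p* = 338/27, q* = 5006/27.
New equilibrium: 120 - 5p = 79 + 8.5p, so 41 = 13.5p and p' = 82/27; q' = 120 − 5(82/27) = 2830/27.
Change in quantity: 2830/27 − 5006/27 = -2176/27.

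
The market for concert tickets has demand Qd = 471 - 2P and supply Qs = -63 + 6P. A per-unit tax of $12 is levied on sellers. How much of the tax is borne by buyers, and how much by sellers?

Buyers bear $9, sellers bear $3

Pre-tax equilibrium: P* = 66.75, Q* = 337.5.
Tax on sellers shifts supply to Qs = -63 + 6(P − 12) = -135 + 6P.
471 - 2P = -135 + 6P gives buyer price Pb = 75.75; sellers receive Ps = 75.75 − 12 = 63.75.
New quantity: Q = 471 − 2(75.75) = 319.5.
Buyer burden = 75.75 − 66.75 = 9; seller burden = 66.75 − 63.75 = 3.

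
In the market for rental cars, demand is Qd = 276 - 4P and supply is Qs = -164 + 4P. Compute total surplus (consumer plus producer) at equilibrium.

Total surplus = 784

Equilibrium: 276 - 4P = -164 + 4P gives P* = 55, Q* = 56.
Demand choke price: P = 69; supply starts at P = 41.
CS = ½(69 − 55)(56) = 392; PS = ½(55 − 41)(56) = 392.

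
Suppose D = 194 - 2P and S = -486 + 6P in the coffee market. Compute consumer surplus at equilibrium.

Consumer surplus = 144

Equilibrium: 194 - 2P = -486 + 6P gives P* = 85, Q* = 24.
Demand choke price (D = 0): P = 97.
CS = ½(97 − 85)(24) = 144.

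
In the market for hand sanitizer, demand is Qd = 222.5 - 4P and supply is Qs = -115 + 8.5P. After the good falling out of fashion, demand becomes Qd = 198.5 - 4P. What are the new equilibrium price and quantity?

Original equilibrium: P* = 27, Q* = 114.5.
New equilibrium: 198.5 - 4P = -115 + 8.5P, so 313.5 = 12.5P and P' = 25.08; Q' = 198.5 − 4(25.08) = 98.18.

P' = 25.08, Q' = 98.18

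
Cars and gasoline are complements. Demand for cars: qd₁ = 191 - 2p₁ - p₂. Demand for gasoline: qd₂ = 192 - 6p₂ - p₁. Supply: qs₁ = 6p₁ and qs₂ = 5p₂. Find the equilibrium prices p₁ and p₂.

p₁ = 1909/87, p₂ = 1345/87

Market 1: 191 - 2p₁ - p₂ = 6p₁ → 8p₁ + p₂ = 191.
Market 2: 11p₂ + p₁ = 192.
Eliminating p₂: 11×(1) − 1×(2) gives 87p₁ = 1909, so p₁ = 1909/87.
Back-substitute into (2): p₂ = (192 − 1×1909/87) / 11 = 1345/87.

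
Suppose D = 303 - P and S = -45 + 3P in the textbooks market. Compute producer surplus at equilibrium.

Producer surplus = 7776

Equilibrium: 303 - P = -45 + 3P gives P* = 87, Q* = 216.
Supply starts at P = 15 (where S = 0).
PS = ½(87 − 15)(216) = 7776.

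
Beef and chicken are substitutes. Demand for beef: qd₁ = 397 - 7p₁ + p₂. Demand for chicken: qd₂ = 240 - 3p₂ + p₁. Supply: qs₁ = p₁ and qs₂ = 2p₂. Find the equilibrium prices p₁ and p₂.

p₁ = 2225/39, p₂ = 2317/39

Market 1: 397 - 7p₁ + p₂ = p₁ → 8p₁ - p₂ = 397.
Market 2: 5p₂ - p₁ = 240.
Eliminating p₂: 5×(1) + 1×(2) gives 39p₁ = 2225, so p₁ = 2225/39.
Back-substitute into (2): p₂ = (240 + 1×2225/39) / 5 = 2317/39.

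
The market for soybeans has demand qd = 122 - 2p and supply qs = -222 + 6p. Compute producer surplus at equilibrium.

Producer surplus = 108

Equilibrium: 122 - 2p = -222 + 6p gives p* = 43, q* = 36.
Supply starts at p = 37 (where qs = 0).
PS = ½(43 − 37)(36) = 108.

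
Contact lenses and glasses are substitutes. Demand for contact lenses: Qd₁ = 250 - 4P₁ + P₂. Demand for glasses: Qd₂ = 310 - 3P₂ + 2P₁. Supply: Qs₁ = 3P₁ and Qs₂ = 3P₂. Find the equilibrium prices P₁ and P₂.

Market 1: 250 - 4P₁ + P₂ = 3P₁ → 7P₁ - P₂ = 250.
Market 2: 6P₂ - 2P₁ = 310.
Eliminating P₂: 6×(1) + 1×(2) gives 40P₁ = 1810, so P₁ = 45.25.
Back-substitute into (2): P₂ = (310 + 2×45.25) / 6 = 66.75.

P₁ = 45.25, P₂ = 66.75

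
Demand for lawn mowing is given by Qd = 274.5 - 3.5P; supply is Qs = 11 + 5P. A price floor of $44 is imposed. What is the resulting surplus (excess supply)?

Equilibrium price would be P* = 31, so the floor at 44 binds.
At P = 44: Qd = 120.5, Qs = 231.
Surplus = 231 − 120.5 = 110.5.

Surplus = 110.5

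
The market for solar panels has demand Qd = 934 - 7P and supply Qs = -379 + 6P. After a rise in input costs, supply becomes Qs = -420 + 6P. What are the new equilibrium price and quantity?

Original equilibrium: P* = 101, Q* = 227.
New equilibrium: 934 - 7P = -420 + 6P, so 1354 = 13P and P' = 1354/13; Q' = 934 − 7(1354/13) = 2664/13.

P' = 1354/13, Q' = 2664/13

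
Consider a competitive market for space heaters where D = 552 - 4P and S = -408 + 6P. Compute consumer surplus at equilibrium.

Consumer surplus = 3528

Equilibrium: 552 - 4P = -408 + 6P gives P* = 96, Q* = 168.
Demand choke price (D = 0): P = 138.
CS = ½(138 − 96)(168) = 3528.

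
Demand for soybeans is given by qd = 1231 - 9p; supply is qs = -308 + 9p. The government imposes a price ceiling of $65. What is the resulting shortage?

Equilibrium price would be p* = 85.5, so the ceiling at 65 binds.
At p = 65: qd = 1231 − 9(65) = 646, qs = -308 + 9(65) = 277.
Shortage = 646 − 277 = 369.

Shortage = 369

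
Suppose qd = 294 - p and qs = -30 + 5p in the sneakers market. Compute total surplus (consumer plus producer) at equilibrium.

Total surplus = 34560

Equilibrium: 294 - p = -30 + 5p gives p* = 54, q* = 240.
Demand choke price: p = 294; supply starts at p = 6.
CS = ½(294 − 54)(240) = 28800; PS = ½(54 − 6)(240) = 5760.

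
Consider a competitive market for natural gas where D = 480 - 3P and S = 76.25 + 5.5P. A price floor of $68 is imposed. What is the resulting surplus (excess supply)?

Surplus = 174.25

Equilibrium price would be P* = 47.5, so the floor at 68 binds.
At P = 68: D = 276, S = 450.25.
Surplus = 450.25 − 276 = 174.25.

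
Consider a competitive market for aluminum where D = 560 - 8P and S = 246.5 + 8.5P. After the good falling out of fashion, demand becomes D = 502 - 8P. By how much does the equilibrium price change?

ΔP = -116/33

Original equilibrium: P* = 19, Q* = 408.
New equilibrium: 502 - 8P = 246.5 + 8.5P, so 255.5 = 16.5P and P' = 511/33; Q' = 502 − 8(511/33) = 12478/33.
Change in price: 511/33 − 19 = -116/33.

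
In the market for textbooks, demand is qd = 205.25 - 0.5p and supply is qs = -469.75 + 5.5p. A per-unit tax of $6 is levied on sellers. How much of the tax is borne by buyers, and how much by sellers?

Buyers bear $5.5, sellers bear $0.5

Pre-tax equilibrium: p* = 112.5, q* = 149.
Tax on sellers shifts supply to qs = -469.75 + 5.5(p − 6) = -502.75 + 5.5p.
205.25 - 0.5p = -502.75 + 5.5p gives buyer price pb = 118; sellers receive ps = 118 − 6 = 112.
New quantity: q = 205.25 − 0.5(118) = 146.25.
Buyer burden = 118 − 112.5 = 5.5; seller burden = 112.5 − 112 = 0.5.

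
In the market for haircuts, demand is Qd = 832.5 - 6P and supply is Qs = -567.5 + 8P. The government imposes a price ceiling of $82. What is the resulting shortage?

Shortage = 252

Equilibrium price would be P* = 100, so the ceiling at 82 binds.
At P = 82: Qd = 832.5 − 6(82) = 340.5, Qs = -567.5 + 8(82) = 88.5.
Shortage = 340.5 − 88.5 = 252.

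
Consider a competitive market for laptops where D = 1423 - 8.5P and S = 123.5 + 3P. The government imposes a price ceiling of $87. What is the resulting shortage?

Equilibrium price would be P* = 113, so the ceiling at 87 binds.
At P = 87: D = 1423 − 8.5(87) = 683.5, S = 123.5 + 3(87) = 384.5.
Shortage = 683.5 − 384.5 = 299.

Shortage = 299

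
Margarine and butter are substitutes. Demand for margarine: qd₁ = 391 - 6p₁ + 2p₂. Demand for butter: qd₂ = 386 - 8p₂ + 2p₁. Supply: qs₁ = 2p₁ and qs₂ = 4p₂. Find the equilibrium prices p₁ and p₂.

p₁ = 1366/23, p₂ = 1935/46

Market 1: 391 - 6p₁ + 2p₂ = 2p₁ → 8p₁ - 2p₂ = 391.
Market 2: 12p₂ - 2p₁ = 386.
Eliminating p₂: 12×(1) + 2×(2) gives 92p₁ = 5464, so p₁ = 1366/23.
Back-substitute into (2): p₂ = (386 + 2×1366/23) / 12 = 1935/46.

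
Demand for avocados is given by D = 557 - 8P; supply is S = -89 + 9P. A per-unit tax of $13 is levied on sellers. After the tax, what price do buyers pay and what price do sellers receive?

Buyers pay 763/17, sellers receive 542/17

Pre-tax equilibrium: P* = 38, Q* = 253.
Tax on sellers shifts supply to S = -89 + 9(P − 13) = -206 + 9P.
557 - 8P = -206 + 9P gives buyer price Pb = 763/17; sellers receive Ps = 763/17 − 13 = 542/17.
New quantity: Q = 557 − 8(763/17) = 3365/17.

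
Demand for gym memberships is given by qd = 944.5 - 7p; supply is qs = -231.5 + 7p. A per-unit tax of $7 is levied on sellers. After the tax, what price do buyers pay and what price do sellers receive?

Buyers pay $87.5, sellers receive $80.5

Pre-tax equilibrium: p* = 84, q* = 356.5.
Tax on sellers shifts supply to qs = -231.5 + 7(p − 7) = -280.5 + 7p.
944.5 - 7p = -280.5 + 7p gives buyer price pb = 87.5; sellers receive ps = 87.5 − 7 = 80.5.
New quantity: q = 944.5 − 7(87.5) = 332.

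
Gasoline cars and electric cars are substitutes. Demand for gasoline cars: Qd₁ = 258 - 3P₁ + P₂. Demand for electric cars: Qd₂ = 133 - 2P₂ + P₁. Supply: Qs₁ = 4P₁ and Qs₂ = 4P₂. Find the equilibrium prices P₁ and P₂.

Market 1: 258 - 3P₁ + P₂ = 4P₁ → 7P₁ - P₂ = 258.
Market 2: 6P₂ - P₁ = 133.
Eliminating P₂: 6×(1) + 1×(2) gives 41P₁ = 1681, so P₁ = 41.
Back-substitute into (2): P₂ = (133 + 1×41) / 6 = 29.

P₁ = 41, P₂ = 29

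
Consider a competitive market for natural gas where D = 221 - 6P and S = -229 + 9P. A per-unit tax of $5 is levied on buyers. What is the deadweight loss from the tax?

Deadweight loss = 45

Pre-tax equilibrium: P* = 30, Q* = 41.
Tax on buyers shifts demand to D = 221 − 6(P + 5) = 191 - 6P.
191 - 6P = -229 + 9P gives seller price Ps = 28; buyers pay Pb = 28 + 5 = 33.
New quantity: Q = 221 − 6(33) = 23.
DWL = ½ × 5 × (41 − 23) = 45.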